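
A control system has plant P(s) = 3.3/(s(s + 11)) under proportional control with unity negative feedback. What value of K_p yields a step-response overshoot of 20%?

K_p = 44.1

From %OS = 100·exp(−πζ/√(1−ζ²)) = 20%, ζ = −ln(0.2)/√(π²+ln²(0.2)) = 0.4559.
Characteristic equation s² + 11s + 3.3K_p = 0 gives ζ = 11/(2√(3.3K_p)).
Setting ζ = 0.4559: √(3.3K_p) = 11/(2·0.4559) = 12.06, so K_p = 145.5/3.3 = 44.1.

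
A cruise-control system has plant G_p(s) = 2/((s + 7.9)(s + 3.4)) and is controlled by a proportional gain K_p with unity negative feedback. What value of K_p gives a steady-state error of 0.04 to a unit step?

K_p = 322

The loop is type 0, so e_ss(step) = 1/(1 + K_pos) with K_pos = K_p·G_p(0).
G_p(0) = 0.07446. Require 1/(1 + K_p·0.07446) = 0.04, so 1 + 0.07446·K_p = 25.
K_p = (25 − 1)/0.07446 = 322.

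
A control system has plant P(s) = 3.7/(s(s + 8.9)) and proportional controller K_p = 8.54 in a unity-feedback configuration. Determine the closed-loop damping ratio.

ζ = 0.792

The closed-loop denominator is s(s+8.9) + 8.54·3.7 = s² + 8.9s + 31.6.
Matching s² + 2ζω_n s + ω_n²: ω_n = √31.6 = 5.621 rad/s and 2ζω_n = 8.9, so ζ = 8.9/(2·5.621) = 0.792.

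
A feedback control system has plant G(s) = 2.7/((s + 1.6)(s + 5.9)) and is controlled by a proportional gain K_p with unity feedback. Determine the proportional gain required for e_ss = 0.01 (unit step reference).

For a type-0 loop with proportional control, e_ss = 1/(1 + K_p·G(0)).
G(0) = 0.286. Require 1/(1 + K_p·0.286) = 0.01, so 1 + 0.286·K_p = 100.
K_p = (100 − 1)/0.286 = 346.

K_p = 346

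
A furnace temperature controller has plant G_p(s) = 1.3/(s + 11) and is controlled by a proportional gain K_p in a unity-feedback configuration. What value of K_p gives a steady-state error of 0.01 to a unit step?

The loop is type 0, so e_ss(step) = 1/(1 + K_pos) with K_pos = K_p·G_p(0).
G_p(0) = 0.1182. Require 1/(1 + K_p·0.1182) = 0.01, so 1 + 0.1182·K_p = 100.
K_p = (100 − 1)/0.1182 = 838.

K_p = 838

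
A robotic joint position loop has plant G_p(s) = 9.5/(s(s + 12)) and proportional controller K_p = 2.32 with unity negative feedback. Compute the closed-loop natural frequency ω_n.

ω_n = 4.69 rad/s

1 + K_p·G_p(s) = 0 gives s² + 12s + 22.04 = 0.
So ω_n² = 22.04 ⇒ ω_n = 4.695 rad/s, and ζ = 12/(2ω_n) = 1.28.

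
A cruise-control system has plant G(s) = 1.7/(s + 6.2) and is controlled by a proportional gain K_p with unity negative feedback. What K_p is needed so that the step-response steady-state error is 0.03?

K_p = 118

For a type-0 loop with proportional control, e_ss = 1/(1 + K_p·G(0)).
G(0) = 0.2742. Require 1/(1 + K_p·0.2742) = 0.03, so 1 + 0.2742·K_p = 33.33.
K_p = (33.33 − 1)/0.2742 = 118.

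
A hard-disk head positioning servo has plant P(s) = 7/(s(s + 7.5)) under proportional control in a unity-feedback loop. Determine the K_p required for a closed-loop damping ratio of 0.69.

Closed-loop characteristic equation: s² + 7.5s + K_p·7 = 0.
So ω_n = √(7K_p) and 2ζω_n = 7.5, giving ζ = 7.5/(2√(7K_p)).
Setting ζ = 0.69: √(7K_p) = 7.5/(2·0.69) = 5.435, so K_p = 29.54/7 = 4.22.

K_p = 4.22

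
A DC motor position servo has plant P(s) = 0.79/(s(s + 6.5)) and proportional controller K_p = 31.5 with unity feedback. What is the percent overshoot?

6.73%

The closed-loop denominator s² + 6.5s + 24.89 gives ω_n = √24.89 = 4.988 and ζ = 6.5/(2ω_n) = 0.6515.
%OS = 100·exp(−πζ/√(1−ζ²)) = 100·exp(−π·0.6515/√0.5755) = 6.73%.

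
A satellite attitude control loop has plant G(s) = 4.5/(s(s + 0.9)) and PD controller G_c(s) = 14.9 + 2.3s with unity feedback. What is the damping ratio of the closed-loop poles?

ζ = 0.687

Forward path: (14.9 + 2.3s)·4.5/(s(s+0.9)). The closed-loop characteristic equation is s² + (0.9 + 4.5·2.3)s + 4.5·14.9 = 0.
That is s² + 11.25s + 67.05 = 0, so ω_n = 8.188 rad/s and ζ = 11.25/(2·8.188) = 0.6869.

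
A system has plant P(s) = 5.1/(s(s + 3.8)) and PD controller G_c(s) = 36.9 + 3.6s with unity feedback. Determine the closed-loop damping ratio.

ζ = 0.808

Forward path: (36.9 + 3.6s)·5.1/(s(s+3.8)). The closed-loop characteristic equation is s² + (3.8 + 5.1·3.6)s + 5.1·36.9 = 0.
That is s² + 22.16s + 188.2 = 0, so ω_n = 13.72 rad/s and ζ = 22.16/(2·13.72) = 0.8077.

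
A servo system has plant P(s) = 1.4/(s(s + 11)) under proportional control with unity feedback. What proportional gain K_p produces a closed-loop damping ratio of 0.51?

Closed-loop characteristic equation: s² + 11s + K_p·1.4 = 0.
So ω_n = √(1.4K_p) and 2ζω_n = 11, giving ζ = 11/(2√(1.4K_p)).
Setting ζ = 0.51: √(1.4K_p) = 11/(2·0.51) = 10.78, so K_p = 116.3/1.4 = 83.1.

K_p = 83.1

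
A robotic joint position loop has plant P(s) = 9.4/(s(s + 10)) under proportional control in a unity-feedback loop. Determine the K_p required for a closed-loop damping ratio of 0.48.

Closed-loop characteristic equation: s² + 10s + K_p·9.4 = 0.
So ω_n = √(9.4K_p) and 2ζω_n = 10, giving ζ = 10/(2√(9.4K_p)).
Setting ζ = 0.48: √(9.4K_p) = 10/(2·0.48) = 10.42, so K_p = 108.5/9.4 = 11.5.

K_p = 11.5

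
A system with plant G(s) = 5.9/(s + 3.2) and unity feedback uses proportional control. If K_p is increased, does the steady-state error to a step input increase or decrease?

decrease

The position error constant K_pos = K_p·G(0) grows with K_p, and e_ss = 1/(1+K_pos) falls.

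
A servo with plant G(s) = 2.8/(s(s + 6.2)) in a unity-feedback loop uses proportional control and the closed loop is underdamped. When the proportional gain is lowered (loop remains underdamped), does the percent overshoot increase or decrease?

ζ = 6.2/(2√(2.8K_p)) rises as K_p falls; higher damping means less overshoot.

decrease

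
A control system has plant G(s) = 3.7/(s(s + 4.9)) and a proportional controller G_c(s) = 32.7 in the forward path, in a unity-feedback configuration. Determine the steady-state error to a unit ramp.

The loop has one pole at the origin (type 1). Velocity error constant K_v = lim_{s→0} s·G_c(s)G(s) = 32.7·3.7/4.9 = 24.69.
Steady-state error to a unit ramp: e_ss = 1/K_v = 0.0405.

0.0405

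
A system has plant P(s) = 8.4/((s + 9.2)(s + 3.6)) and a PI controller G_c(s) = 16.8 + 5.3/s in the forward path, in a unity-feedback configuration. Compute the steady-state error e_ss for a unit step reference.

The open loop G_c(s)P(s) has a pole at the origin (type 1), so the static position error constant is infinite and e_ss = 1/(1+∞) = 0.

0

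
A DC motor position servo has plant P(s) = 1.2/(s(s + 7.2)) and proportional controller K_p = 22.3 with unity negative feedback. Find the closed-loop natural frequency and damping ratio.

The closed-loop denominator is s(s+7.2) + 22.3·1.2 = s² + 7.2s + 26.76.
So ω_n² = 26.76 ⇒ ω_n = 5.173 rad/s, and ζ = 7.2/(2ω_n) = 0.696.

ω_n = 5.17 rad/s, ζ = 0.696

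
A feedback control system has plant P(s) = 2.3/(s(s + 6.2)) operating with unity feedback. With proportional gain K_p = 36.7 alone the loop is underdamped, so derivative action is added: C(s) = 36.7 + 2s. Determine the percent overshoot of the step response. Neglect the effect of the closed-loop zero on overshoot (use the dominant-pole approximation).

Forward path: (36.7 + 2s)·2.3/(s(s+6.2)). The closed-loop characteristic equation is s² + (6.2 + 2.3·2)s + 2.3·36.7 = 0.
That is s² + 10.8s + 84.41 = 0, so ω_n = 9.187 rad/s and ζ = 10.8/(2·9.187) = 0.5878.
%OS = 100·exp(−πζ/√(1−ζ²)) = 10.2%.

10.2%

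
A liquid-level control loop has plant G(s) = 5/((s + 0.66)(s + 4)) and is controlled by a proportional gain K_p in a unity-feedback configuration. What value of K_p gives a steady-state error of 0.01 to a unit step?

K_p = 52.3

The loop is type 0, so e_ss(step) = 1/(1 + K_pos) with K_pos = K_p·G(0).
G(0) = 1.894. Require 1/(1 + K_p·1.894) = 0.01, so 1 + 1.894·K_p = 100.
K_p = (100 − 1)/1.894 = 52.3.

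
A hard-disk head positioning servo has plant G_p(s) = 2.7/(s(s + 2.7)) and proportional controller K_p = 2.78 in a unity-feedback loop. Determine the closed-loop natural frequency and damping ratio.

With unity feedback the closed-loop characteristic equation is s² + 2.7s + 2.78·2.7 = s² + 2.7s + 7.506 = 0.
So ω_n² = 7.506 ⇒ ω_n = 2.74 rad/s, and ζ = 2.7/(2ω_n) = 0.493.

ω_n = 2.74 rad/s, ζ = 0.493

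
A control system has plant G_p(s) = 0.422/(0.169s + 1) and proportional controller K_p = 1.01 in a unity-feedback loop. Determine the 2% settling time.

T_s ≈ 0.474 s

Closed loop: T(s) = K_p·G_p/(1+K_p·G_p) = 0.4262/(0.169s + 1 + 0.4262), with pole at s = −(1 + 0.4262)/0.169 = −8.439.
τ = 1/8.439 = 0.1185 s, so 2% settling time ≈ 4τ = 0.474 s.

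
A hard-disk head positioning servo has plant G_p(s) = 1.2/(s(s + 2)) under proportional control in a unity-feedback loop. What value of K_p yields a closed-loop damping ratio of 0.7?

Closed-loop characteristic equation: s² + 2s + K_p·1.2 = 0.
So ω_n = √(1.2K_p) and 2ζω_n = 2, giving ζ = 2/(2√(1.2K_p)).
Setting ζ = 0.7: √(1.2K_p) = 2/(2·0.7) = 1.429, so K_p = 2.041/1.2 = 1.7.

K_p = 1.7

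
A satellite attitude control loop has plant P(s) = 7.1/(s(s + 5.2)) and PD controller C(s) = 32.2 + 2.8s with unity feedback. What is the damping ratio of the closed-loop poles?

Forward path: (32.2 + 2.8s)·7.1/(s(s+5.2)). The closed-loop characteristic equation is s² + (5.2 + 7.1·2.8)s + 7.1·32.2 = 0.
That is s² + 25.08s + 228.6 = 0, so ω_n = 15.12 rad/s and ζ = 25.08/(2·15.12) = 0.8294.

ζ = 0.829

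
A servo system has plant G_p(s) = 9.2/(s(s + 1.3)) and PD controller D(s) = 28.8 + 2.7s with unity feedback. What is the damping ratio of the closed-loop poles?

Forward path: (28.8 + 2.7s)·9.2/(s(s+1.3)). The closed-loop characteristic equation is s² + (1.3 + 9.2·2.7)s + 9.2·28.8 = 0.
That is s² + 26.14s + 265 = 0, so ω_n = 16.28 rad/s and ζ = 26.14/(2·16.28) = 0.8029.

ζ = 0.803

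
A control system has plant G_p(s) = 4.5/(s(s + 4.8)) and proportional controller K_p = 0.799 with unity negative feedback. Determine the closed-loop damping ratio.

The closed-loop denominator is s(s+4.8) + 0.799·4.5 = s² + 4.8s + 3.596.
Matching s² + 2ζω_n s + ω_n²: ω_n = √3.596 = 1.896 rad/s and 2ζω_n = 4.8, so ζ = 4.8/(2·1.896) = 1.27.

ζ = 1.27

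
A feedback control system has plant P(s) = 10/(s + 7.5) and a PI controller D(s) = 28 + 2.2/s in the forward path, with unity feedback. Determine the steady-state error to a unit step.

The open loop D(s)P(s) has a pole at the origin (type 1), so the static position error constant is infinite and e_ss = 1/(1+∞) = 0.

0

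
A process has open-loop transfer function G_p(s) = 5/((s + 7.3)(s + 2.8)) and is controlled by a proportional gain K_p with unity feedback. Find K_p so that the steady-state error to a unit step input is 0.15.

Steady-state error for a unit step on this type-0 loop is 1/(1 + K_p·G_p(0)).
G_p(0) = 0.2446. Require 1/(1 + K_p·0.2446) = 0.15, so 1 + 0.2446·K_p = 6.667.
K_p = (6.667 − 1)/0.2446 = 23.2.

K_p = 23.2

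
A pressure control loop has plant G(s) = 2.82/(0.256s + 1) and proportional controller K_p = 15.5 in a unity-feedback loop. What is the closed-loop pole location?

Closed loop: T(s) = K_p·G/(1+K_p·G) = 43.71/(0.256s + 1 + 43.71), with pole at s = −(1 + 43.71)/0.256 = −174.6.

s = -174.6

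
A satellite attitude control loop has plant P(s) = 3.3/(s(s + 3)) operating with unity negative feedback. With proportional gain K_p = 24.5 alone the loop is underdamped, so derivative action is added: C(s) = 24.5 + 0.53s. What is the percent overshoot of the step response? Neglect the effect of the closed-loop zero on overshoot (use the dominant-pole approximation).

Forward path: (24.5 + 0.53s)·3.3/(s(s+3)). The closed-loop characteristic equation is s² + (3 + 3.3·0.53)s + 3.3·24.5 = 0.
That is s² + 4.749s + 80.85 = 0, so ω_n = 8.992 rad/s and ζ = 4.749/(2·8.992) = 0.2641.
%OS = 100·exp(−πζ/√(1−ζ²)) = 42.3%.

42.3%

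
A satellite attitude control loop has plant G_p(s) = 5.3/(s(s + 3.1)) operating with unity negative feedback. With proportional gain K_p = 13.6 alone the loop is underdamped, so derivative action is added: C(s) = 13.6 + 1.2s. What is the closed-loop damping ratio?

ζ = 0.557

Forward path: (13.6 + 1.2s)·5.3/(s(s+3.1)). The closed-loop characteristic equation is s² + (3.1 + 5.3·1.2)s + 5.3·13.6 = 0.
That is s² + 9.46s + 72.08 = 0, so ω_n = 8.49 rad/s and ζ = 9.46/(2·8.49) = 0.5571.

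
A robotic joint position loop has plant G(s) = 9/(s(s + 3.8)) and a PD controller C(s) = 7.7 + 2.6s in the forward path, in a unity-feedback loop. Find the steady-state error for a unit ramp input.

0.0548

The loop has one pole at the origin (type 1). Velocity error constant K_v = lim_{s→0} s·C(s)G(s) = 7.7·9/3.8 = 18.24.
Steady-state error to a unit ramp: e_ss = 1/K_v = 0.0548.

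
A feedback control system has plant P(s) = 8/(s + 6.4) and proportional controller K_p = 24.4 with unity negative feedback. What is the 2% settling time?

Closed-loop transfer function: T(s) = K_p·P(s)/(1 + K_p·P(s)) = 195.2/(s + 6.4 + 195.2) = 195.2/(s + 201.6).
Time constant τ = 1/201.6 = 0.00496 s, so the 2% settling time is about 4τ = 0.0198 s.

T_s ≈ 0.0198 s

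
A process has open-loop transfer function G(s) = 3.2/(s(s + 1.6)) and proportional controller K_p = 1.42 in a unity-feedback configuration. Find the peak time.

Closed-loop characteristic equation: s² + 1.6s + 4.544 = 0, so ω_n = 2.132 rad/s and ζ = 1.6/(2·2.132) = 0.3753.
Damped frequency ω_d = ω_n√(1−ζ²) = 1.976 rad/s, so peak time T_p = π/ω_d = 1.59 s.

T_p = 1.59 s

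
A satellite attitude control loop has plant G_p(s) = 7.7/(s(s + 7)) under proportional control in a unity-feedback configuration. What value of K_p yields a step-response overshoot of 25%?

From %OS = 100·exp(−πζ/√(1−ζ²)) = 25%, ζ = −ln(0.25)/√(π²+ln²(0.25)) = 0.4037.
Characteristic equation s² + 7s + 7.7K_p = 0 gives ζ = 7/(2√(7.7K_p)).
Setting ζ = 0.4037: √(7.7K_p) = 7/(2·0.4037) = 8.67, so K_p = 75.16/7.7 = 9.76.

K_p = 9.76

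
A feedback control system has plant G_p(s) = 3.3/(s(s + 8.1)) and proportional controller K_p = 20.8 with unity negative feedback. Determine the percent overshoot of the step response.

Closed-loop characteristic equation: s² + 8.1s + 68.64 = 0, so ω_n = 8.285 rad/s and ζ = 8.1/(2·8.285) = 0.4888.
%OS = 100·exp(−πζ/√(1−ζ²)) = 100·exp(−π·0.4888/√0.761) = 17.2%.

17.2%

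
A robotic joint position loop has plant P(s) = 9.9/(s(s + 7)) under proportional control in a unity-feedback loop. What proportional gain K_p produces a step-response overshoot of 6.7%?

K_p = 2.91

From %OS = 100·exp(−πζ/√(1−ζ²)) = 6.7%, ζ = −ln(0.067)/√(π²+ln²(0.067)) = 0.6522.
Characteristic equation s² + 7s + 9.9K_p = 0 gives ζ = 7/(2√(9.9K_p)).
Setting ζ = 0.6522: √(9.9K_p) = 7/(2·0.6522) = 5.366, so K_p = 28.8/9.9 = 2.91.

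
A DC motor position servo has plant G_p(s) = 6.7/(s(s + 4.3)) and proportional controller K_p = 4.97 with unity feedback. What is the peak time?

Closed-loop characteristic equation: s² + 4.3s + 33.3 = 0, so ω_n = 5.771 rad/s and ζ = 4.3/(2·5.771) = 0.3726.
Damped frequency ω_d = ω_n√(1−ζ²) = 5.355 rad/s, so peak time T_p = π/ω_d = 0.587 s.

T_p = 0.587 s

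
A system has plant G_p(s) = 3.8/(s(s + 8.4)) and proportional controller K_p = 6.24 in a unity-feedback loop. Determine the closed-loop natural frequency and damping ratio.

ω_n = 4.87 rad/s, ζ = 0.863

1 + K_p·G_p(s) = 0 gives s² + 8.4s + 23.71 = 0.
Matching s² + 2ζω_n s + ω_n²: ω_n = √23.71 = 4.869 rad/s and 2ζω_n = 8.4, so ζ = 8.4/(2·4.869) = 0.863.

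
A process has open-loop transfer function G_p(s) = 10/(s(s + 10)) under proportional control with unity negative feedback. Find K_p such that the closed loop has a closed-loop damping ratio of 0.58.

K_p = 7.43

Closed-loop characteristic equation: s² + 10s + K_p·10 = 0.
So ω_n = √(10K_p) and 2ζω_n = 10, giving ζ = 10/(2√(10K_p)).
Setting ζ = 0.58: √(10K_p) = 10/(2·0.58) = 8.621, so K_p = 74.32/10 = 7.43.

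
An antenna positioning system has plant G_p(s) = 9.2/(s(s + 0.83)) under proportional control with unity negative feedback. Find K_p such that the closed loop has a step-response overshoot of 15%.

From %OS = 100·exp(−πζ/√(1−ζ²)) = 15%, ζ = −ln(0.15)/√(π²+ln²(0.15)) = 0.5169.
Characteristic equation s² + 0.83s + 9.2K_p = 0 gives ζ = 0.83/(2√(9.2K_p)).
Setting ζ = 0.5169: √(9.2K_p) = 0.83/(2·0.5169) = 0.8028, so K_p = 0.6445/9.2 = 0.0701.

K_p = 0.0701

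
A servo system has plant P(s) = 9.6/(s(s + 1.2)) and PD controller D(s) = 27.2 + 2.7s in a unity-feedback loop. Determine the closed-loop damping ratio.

ζ = 0.839

Forward path: (27.2 + 2.7s)·9.6/(s(s+1.2)). The closed-loop characteristic equation is s² + (1.2 + 9.6·2.7)s + 9.6·27.2 = 0.
That is s² + 27.12s + 261.1 = 0, so ω_n = 16.16 rad/s and ζ = 27.12/(2·16.16) = 0.8392.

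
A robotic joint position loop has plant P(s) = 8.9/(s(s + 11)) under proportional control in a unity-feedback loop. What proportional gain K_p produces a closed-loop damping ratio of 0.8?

Closed-loop characteristic equation: s² + 11s + K_p·8.9 = 0.
So ω_n = √(8.9K_p) and 2ζω_n = 11, giving ζ = 11/(2√(8.9K_p)).
Setting ζ = 0.8: √(8.9K_p) = 11/(2·0.8) = 6.875, so K_p = 47.27/8.9 = 5.31.

K_p = 5.31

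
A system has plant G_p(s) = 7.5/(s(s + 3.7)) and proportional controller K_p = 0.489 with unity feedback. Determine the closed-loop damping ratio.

1 + K_p·G_p(s) = 0 gives s² + 3.7s + 3.667 = 0.
Matching s² + 2ζω_n s + ω_n²: ω_n = √3.667 = 1.915 rad/s and 2ζω_n = 3.7, so ζ = 3.7/(2·1.915) = 0.966.

ζ = 0.966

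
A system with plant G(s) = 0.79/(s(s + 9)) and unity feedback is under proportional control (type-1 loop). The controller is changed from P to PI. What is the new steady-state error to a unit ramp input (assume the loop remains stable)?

0

The integrator raises the loop to type 2, so K_v → ∞ and e_ss to a ramp is zero.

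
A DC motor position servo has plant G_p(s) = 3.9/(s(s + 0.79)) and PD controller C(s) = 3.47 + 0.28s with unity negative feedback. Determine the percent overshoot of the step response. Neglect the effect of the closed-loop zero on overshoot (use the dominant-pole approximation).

43.6%

Forward path: (3.47 + 0.28s)·3.9/(s(s+0.79)). The closed-loop characteristic equation is s² + (0.79 + 3.9·0.28)s + 3.9·3.47 = 0.
That is s² + 1.882s + 13.53 = 0, so ω_n = 3.679 rad/s and ζ = 1.882/(2·3.679) = 0.2558.
%OS = 100·exp(−πζ/√(1−ζ²)) = 43.6%.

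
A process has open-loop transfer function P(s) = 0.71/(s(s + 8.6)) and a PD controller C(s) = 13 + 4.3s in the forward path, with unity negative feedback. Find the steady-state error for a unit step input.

0

The open loop C(s)P(s) has a pole at the origin (type 1), so the static position error constant is infinite and e_ss = 1/(1+∞) = 0.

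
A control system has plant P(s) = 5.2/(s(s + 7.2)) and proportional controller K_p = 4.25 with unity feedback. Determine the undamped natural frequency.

ω_n = 4.7 rad/s

1 + K_p·P(s) = 0 gives s² + 7.2s + 22.1 = 0.
Matching s² + 2ζω_n s + ω_n²: ω_n = √22.1 = 4.701 rad/s and 2ζω_n = 7.2, so ζ = 7.2/(2·4.701) = 0.766.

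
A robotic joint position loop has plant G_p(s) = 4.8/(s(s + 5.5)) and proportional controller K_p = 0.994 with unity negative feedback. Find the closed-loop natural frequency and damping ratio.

1 + K_p·G_p(s) = 0 gives s² + 5.5s + 4.771 = 0.
Matching s² + 2ζω_n s + ω_n²: ω_n = √4.771 = 2.184 rad/s and 2ζω_n = 5.5, so ζ = 5.5/(2·2.184) = 1.26.

ω_n = 2.18 rad/s, ζ = 1.26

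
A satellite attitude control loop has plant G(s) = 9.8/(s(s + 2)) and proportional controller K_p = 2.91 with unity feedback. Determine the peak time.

The closed-loop denominator s² + 2s + 28.52 gives ω_n = √28.52 = 5.34 and ζ = 2/(2ω_n) = 0.1873.
Damped frequency ω_d = ω_n√(1−ζ²) = 5.246 rad/s, so peak time T_p = π/ω_d = 0.599 s.

T_p = 0.599 s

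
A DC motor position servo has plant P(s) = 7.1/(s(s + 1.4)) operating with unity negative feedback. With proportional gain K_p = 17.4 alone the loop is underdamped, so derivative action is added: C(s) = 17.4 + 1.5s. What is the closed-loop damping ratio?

Forward path: (17.4 + 1.5s)·7.1/(s(s+1.4)). The closed-loop characteristic equation is s² + (1.4 + 7.1·1.5)s + 7.1·17.4 = 0.
That is s² + 12.05s + 123.5 = 0, so ω_n = 11.11 rad/s and ζ = 12.05/(2·11.11) = 0.5421.

ζ = 0.542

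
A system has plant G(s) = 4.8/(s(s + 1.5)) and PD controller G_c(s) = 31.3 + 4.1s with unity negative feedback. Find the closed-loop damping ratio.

Forward path: (31.3 + 4.1s)·4.8/(s(s+1.5)). The closed-loop characteristic equation is s² + (1.5 + 4.8·4.1)s + 4.8·31.3 = 0.
That is s² + 21.18s + 150.2 = 0, so ω_n = 12.26 rad/s and ζ = 21.18/(2·12.26) = 0.864.

ζ = 0.864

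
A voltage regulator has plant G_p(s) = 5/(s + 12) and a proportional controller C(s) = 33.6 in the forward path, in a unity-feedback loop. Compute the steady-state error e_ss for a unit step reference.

The loop is type 0. Static position error constant K_pos = C(0)·G_p(0) = 33.6·0.4167 = 14.
Steady-state error to a unit step: e_ss = 1/(1+K_pos) = 1/15 = 0.0667.

0.0667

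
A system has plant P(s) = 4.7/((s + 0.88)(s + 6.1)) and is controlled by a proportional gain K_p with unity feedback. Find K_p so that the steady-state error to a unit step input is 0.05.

The loop is type 0, so e_ss(step) = 1/(1 + K_pos) with K_pos = K_p·P(0).
P(0) = 0.8756. Require 1/(1 + K_p·0.8756) = 0.05, so 1 + 0.8756·K_p = 20.
K_p = (20 − 1)/0.8756 = 21.7.

K_p = 21.7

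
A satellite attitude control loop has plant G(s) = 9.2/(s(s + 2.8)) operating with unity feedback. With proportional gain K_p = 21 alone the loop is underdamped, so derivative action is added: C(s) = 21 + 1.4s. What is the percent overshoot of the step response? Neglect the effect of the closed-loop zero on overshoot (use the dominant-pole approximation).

11.7%

Forward path: (21 + 1.4s)·9.2/(s(s+2.8)). The closed-loop characteristic equation is s² + (2.8 + 9.2·1.4)s + 9.2·21 = 0.
That is s² + 15.68s + 193.2 = 0, so ω_n = 13.9 rad/s and ζ = 15.68/(2·13.9) = 0.564.
%OS = 100·exp(−πζ/√(1−ζ²)) = 11.7%.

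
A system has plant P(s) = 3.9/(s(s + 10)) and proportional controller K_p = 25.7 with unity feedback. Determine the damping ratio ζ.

ζ = 0.499

With unity feedback the closed-loop characteristic equation is s² + 10s + 25.7·3.9 = s² + 10s + 100.2 = 0.
Matching s² + 2ζω_n s + ω_n²: ω_n = √100.2 = 10.01 rad/s and 2ζω_n = 10, so ζ = 10/(2·10.01) = 0.499.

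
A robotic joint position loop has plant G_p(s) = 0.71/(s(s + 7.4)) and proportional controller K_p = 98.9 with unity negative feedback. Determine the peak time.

T_p = 0.418 s

From 1 + K_pG_p(s) = 0: s² + 7.4s + 70.22 = 0 ⇒ ω_n = 8.38, ζ = 0.4415.
Damped frequency ω_d = ω_n√(1−ζ²) = 7.519 rad/s, so peak time T_p = π/ω_d = 0.418 s.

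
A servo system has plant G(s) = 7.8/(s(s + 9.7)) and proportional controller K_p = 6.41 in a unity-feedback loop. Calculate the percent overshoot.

5.18%

The closed-loop denominator s² + 9.7s + 50 gives ω_n = √50 = 7.071 and ζ = 9.7/(2ω_n) = 0.6859.
%OS = 100·exp(−πζ/√(1−ζ²)) = 100·exp(−π·0.6859/√0.5295) = 5.18%.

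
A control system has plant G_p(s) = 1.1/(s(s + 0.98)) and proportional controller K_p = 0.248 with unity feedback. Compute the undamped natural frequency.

1 + K_p·G_p(s) = 0 gives s² + 0.98s + 0.2728 = 0.
So ω_n² = 0.2728 ⇒ ω_n = 0.5223 rad/s, and ζ = 0.98/(2ω_n) = 0.938.

ω_n = 0.522 rad/s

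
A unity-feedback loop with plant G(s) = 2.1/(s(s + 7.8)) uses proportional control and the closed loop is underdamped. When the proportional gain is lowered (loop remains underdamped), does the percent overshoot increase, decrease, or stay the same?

ζ = 7.8/(2√(2.1K_p)) rises as K_p falls; higher damping means less overshoot.

decrease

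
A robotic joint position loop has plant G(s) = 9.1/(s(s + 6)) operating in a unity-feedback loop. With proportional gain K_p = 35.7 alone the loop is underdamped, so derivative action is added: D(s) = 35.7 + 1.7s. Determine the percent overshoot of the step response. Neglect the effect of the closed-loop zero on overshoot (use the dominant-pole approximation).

Forward path: (35.7 + 1.7s)·9.1/(s(s+6)). The closed-loop characteristic equation is s² + (6 + 9.1·1.7)s + 9.1·35.7 = 0.
That is s² + 21.47s + 324.9 = 0, so ω_n = 18.02 rad/s and ζ = 21.47/(2·18.02) = 0.5956.
%OS = 100·exp(−πζ/√(1−ζ²)) = 9.74%.

9.74%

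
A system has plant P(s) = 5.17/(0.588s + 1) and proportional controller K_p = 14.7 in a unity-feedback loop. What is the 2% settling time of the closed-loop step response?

T_s ≈ 0.0305 s

Closed loop: T(s) = K_p·P/(1+K_p·P) = 76/(0.588s + 1 + 76), with pole at s = −(1 + 76)/0.588 = −131.
τ = 1/131 = 0.007636 s, so 2% settling time ≈ 4τ = 0.0305 s.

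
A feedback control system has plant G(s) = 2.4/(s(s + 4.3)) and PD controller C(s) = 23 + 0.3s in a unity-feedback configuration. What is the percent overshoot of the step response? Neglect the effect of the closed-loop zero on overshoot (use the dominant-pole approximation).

Forward path: (23 + 0.3s)·2.4/(s(s+4.3)). The closed-loop characteristic equation is s² + (4.3 + 2.4·0.3)s + 2.4·23 = 0.
That is s² + 5.02s + 55.2 = 0, so ω_n = 7.43 rad/s and ζ = 5.02/(2·7.43) = 0.3378.
%OS = 100·exp(−πζ/√(1−ζ²)) = 32.4%.

32.4%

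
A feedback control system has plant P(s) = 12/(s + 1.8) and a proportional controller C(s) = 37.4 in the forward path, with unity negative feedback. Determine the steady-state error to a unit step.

The loop is type 0. Static position error constant K_pos = C(0)·P(0) = 37.4·6.667 = 249.3.
Steady-state error to a unit step: e_ss = 1/(1+K_pos) = 1/250.3 = 0.00399.

0.00399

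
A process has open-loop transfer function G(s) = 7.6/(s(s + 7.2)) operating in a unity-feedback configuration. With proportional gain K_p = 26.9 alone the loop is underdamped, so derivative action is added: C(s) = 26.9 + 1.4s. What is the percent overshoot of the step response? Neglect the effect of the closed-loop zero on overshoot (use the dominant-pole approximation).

Forward path: (26.9 + 1.4s)·7.6/(s(s+7.2)). The closed-loop characteristic equation is s² + (7.2 + 7.6·1.4)s + 7.6·26.9 = 0.
That is s² + 17.84s + 204.4 = 0, so ω_n = 14.3 rad/s and ζ = 17.84/(2·14.3) = 0.6239.
%OS = 100·exp(−πζ/√(1−ζ²)) = 8.15%.

8.15%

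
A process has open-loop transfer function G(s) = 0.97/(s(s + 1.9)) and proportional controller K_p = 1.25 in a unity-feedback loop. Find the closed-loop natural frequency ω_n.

1 + K_p·G(s) = 0 gives s² + 1.9s + 1.212 = 0.
Matching s² + 2ζω_n s + ω_n²: ω_n = √1.212 = 1.101 rad/s and 2ζω_n = 1.9, so ζ = 1.9/(2·1.101) = 0.863.

ω_n = 1.1 rad/s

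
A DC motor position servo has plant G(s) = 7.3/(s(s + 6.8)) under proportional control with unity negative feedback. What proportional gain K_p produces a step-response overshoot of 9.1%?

From %OS = 100·exp(−πζ/√(1−ζ²)) = 9.1%, ζ = −ln(0.091)/√(π²+ln²(0.091)) = 0.6066.
Characteristic equation s² + 6.8s + 7.3K_p = 0 gives ζ = 6.8/(2√(7.3K_p)).
Setting ζ = 0.6066: √(7.3K_p) = 6.8/(2·0.6066) = 5.605, so K_p = 31.42/7.3 = 4.3.

K_p = 4.3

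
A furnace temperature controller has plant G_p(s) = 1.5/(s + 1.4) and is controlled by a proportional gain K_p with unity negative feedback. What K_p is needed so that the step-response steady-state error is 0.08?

K_p = 10.7

For a type-0 loop with proportional control, e_ss = 1/(1 + K_p·G_p(0)).
G_p(0) = 1.071. Require 1/(1 + K_p·1.071) = 0.08, so 1 + 1.071·K_p = 12.5.
K_p = (12.5 − 1)/1.071 = 10.7.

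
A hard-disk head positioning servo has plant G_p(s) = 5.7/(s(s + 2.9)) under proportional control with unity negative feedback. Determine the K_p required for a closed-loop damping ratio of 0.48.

K_p = 1.6

Closed-loop characteristic equation: s² + 2.9s + K_p·5.7 = 0.
So ω_n = √(5.7K_p) and 2ζω_n = 2.9, giving ζ = 2.9/(2√(5.7K_p)).
Setting ζ = 0.48: √(5.7K_p) = 2.9/(2·0.48) = 3.021, so K_p = 9.125/5.7 = 1.6.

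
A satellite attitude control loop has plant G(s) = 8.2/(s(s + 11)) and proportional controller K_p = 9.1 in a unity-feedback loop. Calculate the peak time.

T_p = 0.472 s

From 1 + K_pG(s) = 0: s² + 11s + 74.62 = 0 ⇒ ω_n = 8.638, ζ = 0.6367.
Damped frequency ω_d = ω_n√(1−ζ²) = 6.661 rad/s, so peak time T_p = π/ω_d = 0.472 s.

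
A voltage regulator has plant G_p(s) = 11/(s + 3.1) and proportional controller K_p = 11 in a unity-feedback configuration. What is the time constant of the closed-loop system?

Closed-loop transfer function: T(s) = K_p·G_p(s)/(1 + K_p·G_p(s)) = 121/(s + 3.1 + 121) = 121/(s + 124.1).
Time constant τ = 1/124.1 = 0.00806 s.

τ = 0.00806 s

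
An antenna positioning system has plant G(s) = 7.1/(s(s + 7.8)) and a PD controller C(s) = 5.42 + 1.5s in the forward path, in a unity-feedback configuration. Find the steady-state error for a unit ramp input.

0.203

The loop has one pole at the origin (type 1). Velocity error constant K_v = lim_{s→0} s·C(s)G(s) = 5.42·7.1/7.8 = 4.934.
Steady-state error to a unit ramp: e_ss = 1/K_v = 0.203.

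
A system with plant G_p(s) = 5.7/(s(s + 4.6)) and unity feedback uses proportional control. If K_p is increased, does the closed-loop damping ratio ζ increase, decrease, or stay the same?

decrease

ζ = 4.6/(2√(5.7K_p)); increasing K_p raises the denominator, so ζ falls.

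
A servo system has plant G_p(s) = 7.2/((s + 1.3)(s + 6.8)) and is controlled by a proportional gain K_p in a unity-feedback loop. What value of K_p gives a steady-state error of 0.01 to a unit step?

K_p = 122

Steady-state error for a unit step on this type-0 loop is 1/(1 + K_p·G_p(0)).
G_p(0) = 0.8145. Require 1/(1 + K_p·0.8145) = 0.01, so 1 + 0.8145·K_p = 100.
K_p = (100 − 1)/0.8145 = 122.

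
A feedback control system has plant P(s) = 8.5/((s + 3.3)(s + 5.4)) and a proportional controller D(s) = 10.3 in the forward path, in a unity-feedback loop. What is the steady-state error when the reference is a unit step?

The loop is type 0. Static position error constant K_pos = D(0)·P(0) = 10.3·0.477 = 4.913.
Steady-state error to a unit step: e_ss = 1/(1+K_pos) = 1/5.913 = 0.169.

0.169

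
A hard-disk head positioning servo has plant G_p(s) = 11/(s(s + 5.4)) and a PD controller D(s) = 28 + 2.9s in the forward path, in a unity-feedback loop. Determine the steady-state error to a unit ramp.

The loop has one pole at the origin (type 1). Velocity error constant K_v = lim_{s→0} s·D(s)G_p(s) = 28·11/5.4 = 57.04.
Steady-state error to a unit ramp: e_ss = 1/K_v = 0.0175.

0.0175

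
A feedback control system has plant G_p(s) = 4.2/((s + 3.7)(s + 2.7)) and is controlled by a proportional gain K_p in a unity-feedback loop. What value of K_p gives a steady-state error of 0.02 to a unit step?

The loop is type 0, so e_ss(step) = 1/(1 + K_pos) with K_pos = K_p·G_p(0).
G_p(0) = 0.4204. Require 1/(1 + K_p·0.4204) = 0.02, so 1 + 0.4204·K_p = 50.
K_p = (50 − 1)/0.4204 = 117.

K_p = 117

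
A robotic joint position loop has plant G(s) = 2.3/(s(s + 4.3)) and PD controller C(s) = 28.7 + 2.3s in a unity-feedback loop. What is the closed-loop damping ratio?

ζ = 0.59

Forward path: (28.7 + 2.3s)·2.3/(s(s+4.3)). The closed-loop characteristic equation is s² + (4.3 + 2.3·2.3)s + 2.3·28.7 = 0.
That is s² + 9.59s + 66.01 = 0, so ω_n = 8.125 rad/s and ζ = 9.59/(2·8.125) = 0.5902.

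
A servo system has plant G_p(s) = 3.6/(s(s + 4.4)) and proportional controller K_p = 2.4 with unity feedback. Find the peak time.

From 1 + K_pG_p(s) = 0: s² + 4.4s + 8.64 = 0 ⇒ ω_n = 2.939, ζ = 0.7485.
Damped frequency ω_d = ω_n√(1−ζ²) = 1.949 rad/s, so peak time T_p = π/ω_d = 1.61 s.

T_p = 1.61 s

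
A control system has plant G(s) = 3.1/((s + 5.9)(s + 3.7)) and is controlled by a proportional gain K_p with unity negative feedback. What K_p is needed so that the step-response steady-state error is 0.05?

Steady-state error for a unit step on this type-0 loop is 1/(1 + K_p·G(0)).
G(0) = 0.142. Require 1/(1 + K_p·0.142) = 0.05, so 1 + 0.142·K_p = 20.
K_p = (20 − 1)/0.142 = 134.

K_p = 134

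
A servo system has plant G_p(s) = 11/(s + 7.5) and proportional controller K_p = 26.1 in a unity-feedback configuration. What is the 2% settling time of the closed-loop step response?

Closed-loop transfer function: T(s) = K_p·G_p(s)/(1 + K_p·G_p(s)) = 287.1/(s + 7.5 + 287.1) = 287.1/(s + 294.6).
Time constant τ = 1/294.6 = 0.003394 s, so the 2% settling time is about 4τ = 0.0136 s.

T_s ≈ 0.0136 s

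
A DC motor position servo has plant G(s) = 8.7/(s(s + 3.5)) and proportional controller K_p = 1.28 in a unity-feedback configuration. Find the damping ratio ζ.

ζ = 0.524

With unity feedback the closed-loop characteristic equation is s² + 3.5s + 1.28·8.7 = s² + 3.5s + 11.14 = 0.
So ω_n² = 11.14 ⇒ ω_n = 3.337 rad/s, and ζ = 3.5/(2ω_n) = 0.524.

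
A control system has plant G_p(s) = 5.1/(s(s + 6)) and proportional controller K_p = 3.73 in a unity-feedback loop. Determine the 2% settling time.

T_s ≈ 1.33 s

Closed-loop characteristic equation: s² + 6s + 19.02 = 0, so ω_n = 4.362 rad/s and ζ = 6/(2·4.362) = 0.6878.
2% settling time T_s ≈ 4/(ζω_n) = 4/3 = 1.33 s.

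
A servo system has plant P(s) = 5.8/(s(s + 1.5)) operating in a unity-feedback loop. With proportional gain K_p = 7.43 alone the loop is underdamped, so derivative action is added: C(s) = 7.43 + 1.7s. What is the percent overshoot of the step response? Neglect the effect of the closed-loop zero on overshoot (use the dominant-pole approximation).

0.442%

Forward path: (7.43 + 1.7s)·5.8/(s(s+1.5)). The closed-loop characteristic equation is s² + (1.5 + 5.8·1.7)s + 5.8·7.43 = 0.
That is s² + 11.36s + 43.09 = 0, so ω_n = 6.565 rad/s and ζ = 11.36/(2·6.565) = 0.8652.
%OS = 100·exp(−πζ/√(1−ζ²)) = 0.442%.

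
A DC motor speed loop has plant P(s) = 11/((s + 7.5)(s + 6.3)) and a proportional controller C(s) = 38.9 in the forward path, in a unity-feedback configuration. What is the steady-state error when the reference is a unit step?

0.0994

The loop is type 0. Static position error constant K_pos = C(0)·P(0) = 38.9·0.2328 = 9.056.
Steady-state error to a unit step: e_ss = 1/(1+K_pos) = 1/10.06 = 0.0994.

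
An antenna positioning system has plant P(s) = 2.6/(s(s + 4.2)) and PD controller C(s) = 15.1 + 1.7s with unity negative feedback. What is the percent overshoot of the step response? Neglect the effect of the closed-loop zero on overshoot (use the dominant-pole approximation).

Forward path: (15.1 + 1.7s)·2.6/(s(s+4.2)). The closed-loop characteristic equation is s² + (4.2 + 2.6·1.7)s + 2.6·15.1 = 0.
That is s² + 8.62s + 39.26 = 0, so ω_n = 6.266 rad/s and ζ = 8.62/(2·6.266) = 0.6879.
%OS = 100·exp(−πζ/√(1−ζ²)) = 5.09%.

5.09%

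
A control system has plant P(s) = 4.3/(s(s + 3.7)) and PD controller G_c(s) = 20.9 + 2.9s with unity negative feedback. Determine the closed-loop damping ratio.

Forward path: (20.9 + 2.9s)·4.3/(s(s+3.7)). The closed-loop characteristic equation is s² + (3.7 + 4.3·2.9)s + 4.3·20.9 = 0.
That is s² + 16.17s + 89.87 = 0, so ω_n = 9.48 rad/s and ζ = 16.17/(2·9.48) = 0.8528.

ζ = 0.853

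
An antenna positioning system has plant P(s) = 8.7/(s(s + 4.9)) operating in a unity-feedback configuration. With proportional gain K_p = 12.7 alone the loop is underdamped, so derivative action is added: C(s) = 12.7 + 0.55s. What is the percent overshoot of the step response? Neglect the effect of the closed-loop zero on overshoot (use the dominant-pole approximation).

19.6%

Forward path: (12.7 + 0.55s)·8.7/(s(s+4.9)). The closed-loop characteristic equation is s² + (4.9 + 8.7·0.55)s + 8.7·12.7 = 0.
That is s² + 9.685s + 110.5 = 0, so ω_n = 10.51 rad/s and ζ = 9.685/(2·10.51) = 0.4607.
%OS = 100·exp(−πζ/√(1−ζ²)) = 19.6%.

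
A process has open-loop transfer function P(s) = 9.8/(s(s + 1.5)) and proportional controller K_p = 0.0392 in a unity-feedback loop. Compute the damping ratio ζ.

ζ = 1.21

With unity feedback the closed-loop characteristic equation is s² + 1.5s + 0.0392·9.8 = s² + 1.5s + 0.3842 = 0.
Matching s² + 2ζω_n s + ω_n²: ω_n = √0.3842 = 0.6198 rad/s and 2ζω_n = 1.5, so ζ = 1.5/(2·0.6198) = 1.21.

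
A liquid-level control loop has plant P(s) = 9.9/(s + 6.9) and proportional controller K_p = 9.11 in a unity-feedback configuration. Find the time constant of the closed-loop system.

Closed-loop transfer function: T(s) = K_p·P(s)/(1 + K_p·P(s)) = 90.19/(s + 6.9 + 90.19) = 90.19/(s + 97.09).
Time constant τ = 1/97.09 = 0.0103 s.

τ = 0.0103 s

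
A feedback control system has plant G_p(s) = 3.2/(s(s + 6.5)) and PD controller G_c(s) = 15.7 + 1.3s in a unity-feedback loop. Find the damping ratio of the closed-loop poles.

ζ = 0.752

Forward path: (15.7 + 1.3s)·3.2/(s(s+6.5)). The closed-loop characteristic equation is s² + (6.5 + 3.2·1.3)s + 3.2·15.7 = 0.
That is s² + 10.66s + 50.24 = 0, so ω_n = 7.088 rad/s and ζ = 10.66/(2·7.088) = 0.752.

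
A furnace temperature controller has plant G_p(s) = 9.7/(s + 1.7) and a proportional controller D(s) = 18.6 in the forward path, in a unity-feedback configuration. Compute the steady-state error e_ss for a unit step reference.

The loop is type 0. Static position error constant K_pos = D(0)·G_p(0) = 18.6·5.706 = 106.1.
Steady-state error to a unit step: e_ss = 1/(1+K_pos) = 1/107.1 = 0.00933.

0.00933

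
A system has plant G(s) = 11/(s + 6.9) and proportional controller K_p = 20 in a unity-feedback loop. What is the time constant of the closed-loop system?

τ = 0.00441 s

Closed-loop transfer function: T(s) = K_p·G(s)/(1 + K_p·G(s)) = 220/(s + 6.9 + 220) = 220/(s + 226.9).
Time constant τ = 1/226.9 = 0.00441 s.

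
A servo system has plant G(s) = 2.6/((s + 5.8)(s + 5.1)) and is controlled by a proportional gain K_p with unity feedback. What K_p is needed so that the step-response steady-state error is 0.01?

K_p = 1130

The loop is type 0, so e_ss(step) = 1/(1 + K_pos) with K_pos = K_p·G(0).
G(0) = 0.0879. Require 1/(1 + K_p·0.0879) = 0.01, so 1 + 0.0879·K_p = 100.
K_p = (100 − 1)/0.0879 = 1130.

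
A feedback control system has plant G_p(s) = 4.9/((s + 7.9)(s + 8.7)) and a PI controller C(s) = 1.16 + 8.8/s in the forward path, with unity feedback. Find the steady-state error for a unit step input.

0

The open loop C(s)G_p(s) has a pole at the origin (type 1), so the static position error constant is infinite and e_ss = 1/(1+∞) = 0.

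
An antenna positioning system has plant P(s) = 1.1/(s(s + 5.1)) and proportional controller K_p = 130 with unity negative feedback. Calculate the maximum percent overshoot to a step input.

50.4%

From 1 + K_pP(s) = 0: s² + 5.1s + 143 = 0 ⇒ ω_n = 11.96, ζ = 0.2132.
%OS = 100·exp(−πζ/√(1−ζ²)) = 100·exp(−π·0.2132/√0.9545) = 50.4%.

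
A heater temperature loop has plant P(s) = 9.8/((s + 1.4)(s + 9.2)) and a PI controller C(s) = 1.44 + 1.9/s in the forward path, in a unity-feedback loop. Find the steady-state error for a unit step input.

The open loop C(s)P(s) has a pole at the origin (type 1), so the static position error constant is infinite and e_ss = 1/(1+∞) = 0.

0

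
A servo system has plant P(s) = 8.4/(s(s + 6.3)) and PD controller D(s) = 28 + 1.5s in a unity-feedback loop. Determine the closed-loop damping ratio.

ζ = 0.616

Forward path: (28 + 1.5s)·8.4/(s(s+6.3)). The closed-loop characteristic equation is s² + (6.3 + 8.4·1.5)s + 8.4·28 = 0.
That is s² + 18.9s + 235.2 = 0, so ω_n = 15.34 rad/s and ζ = 18.9/(2·15.34) = 0.6162.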